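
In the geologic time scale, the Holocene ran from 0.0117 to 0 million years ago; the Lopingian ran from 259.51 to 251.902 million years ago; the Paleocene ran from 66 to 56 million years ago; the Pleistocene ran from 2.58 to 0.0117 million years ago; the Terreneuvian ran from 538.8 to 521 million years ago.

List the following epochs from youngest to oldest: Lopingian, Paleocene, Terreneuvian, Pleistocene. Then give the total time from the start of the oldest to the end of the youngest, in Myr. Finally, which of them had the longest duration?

Start ages (Ma): Terreneuvian 538.8, Lopingian 259.51, Paleocene 66, Pleistocene 2.58.
Ordered youngest to oldest: Pleistocene, Paleocene, Lopingian, Terreneuvian.
Span = 538.8 − 0.0117 = 538.7883 Myr.
Durations: Paleocene 10, Terreneuvian 17.8, Pleistocene 2.5683, Lopingian 7.608 → longest is Terreneuvian (17.8 Myr).

Pleistocene → Paleocene → Lopingian → Terreneuvian; total span 538.7883 Myr; longest is Terreneuvian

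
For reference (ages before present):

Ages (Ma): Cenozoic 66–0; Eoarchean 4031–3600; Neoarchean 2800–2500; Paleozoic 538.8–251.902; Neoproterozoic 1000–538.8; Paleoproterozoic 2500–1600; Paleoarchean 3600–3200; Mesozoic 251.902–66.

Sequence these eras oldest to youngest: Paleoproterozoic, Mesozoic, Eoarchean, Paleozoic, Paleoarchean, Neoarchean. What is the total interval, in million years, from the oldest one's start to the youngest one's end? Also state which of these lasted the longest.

Start ages (Ma): Eoarchean 4031, Paleoarchean 3600, Neoarchean 2800, Paleoproterozoic 2500, Paleozoic 538.8, Mesozoic 251.902.
Ordered oldest to youngest: Eoarchean, Paleoarchean, Neoarchean, Paleoproterozoic, Paleozoic, Mesozoic.
Span = 4031 − 66 = 3965 Myr.
Durations: Paleoproterozoic 900, Neoarchean 300, Paleozoic 286.898, Paleoarchean 400, Eoarchean 431, Mesozoic 185.902 → longest is Paleoproterozoic (900 Myr).

Eoarchean, Paleoarchean, Neoarchean, Paleoproterozoic, Paleozoic, Mesozoic; total span 3965 Myr; longest is Paleoproterozoic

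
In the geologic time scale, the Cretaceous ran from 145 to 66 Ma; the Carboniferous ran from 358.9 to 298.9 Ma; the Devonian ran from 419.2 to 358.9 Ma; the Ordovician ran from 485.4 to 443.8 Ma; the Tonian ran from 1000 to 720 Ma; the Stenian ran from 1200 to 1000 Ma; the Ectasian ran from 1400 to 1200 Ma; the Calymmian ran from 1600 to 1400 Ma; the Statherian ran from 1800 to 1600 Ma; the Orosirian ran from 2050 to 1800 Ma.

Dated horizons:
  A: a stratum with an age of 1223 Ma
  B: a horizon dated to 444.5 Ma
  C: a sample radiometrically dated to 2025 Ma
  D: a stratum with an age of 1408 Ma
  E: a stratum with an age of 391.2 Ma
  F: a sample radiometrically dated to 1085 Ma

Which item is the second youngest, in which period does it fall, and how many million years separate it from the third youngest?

B, in the Ordovician; 640.5 million years to F

Smaller Ma means younger, so youngest first: E 391.2 < B 444.5 < F 1085 < A 1223 < D 1408 < C 2025.
Counting 2 along gives B (444.5 Ma); the excerpt puts that inside the Ordovician, 485.4–443.8 Ma.
Next in line is F (1085 Ma), and 1085 − 444.5 = 640.5 Myr.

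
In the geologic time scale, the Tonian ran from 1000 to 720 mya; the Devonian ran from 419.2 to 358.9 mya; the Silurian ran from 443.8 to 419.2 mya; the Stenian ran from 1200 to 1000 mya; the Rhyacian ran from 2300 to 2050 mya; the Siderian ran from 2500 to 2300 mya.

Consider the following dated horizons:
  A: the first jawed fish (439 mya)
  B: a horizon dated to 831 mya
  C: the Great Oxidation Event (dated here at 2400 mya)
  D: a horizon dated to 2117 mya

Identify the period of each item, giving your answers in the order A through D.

A — Silurian; B — Tonian; C — Siderian; D — Rhyacian

Match each age against the start–end ranges in the excerpt: A = 439 Ma → Silurian (443.8–419.2); B = 831 Ma → Tonian (1000–720); C = 2400 Ma → Siderian (2500–2300); D = 2117 Ma → Rhyacian (2300–2050).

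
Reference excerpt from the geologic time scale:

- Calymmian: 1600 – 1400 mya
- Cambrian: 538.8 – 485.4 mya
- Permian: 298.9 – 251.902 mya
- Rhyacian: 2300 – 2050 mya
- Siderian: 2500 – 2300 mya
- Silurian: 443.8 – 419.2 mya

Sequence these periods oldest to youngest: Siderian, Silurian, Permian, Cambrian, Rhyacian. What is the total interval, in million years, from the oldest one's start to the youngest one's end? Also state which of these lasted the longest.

Siderian, Rhyacian, Cambrian, Silurian, Permian; total span 2248.098 Myr; longest is Rhyacian

From the excerpt: Siderian 2500–2300; Silurian 443.8–419.2; Permian 298.9–251.902; Cambrian 538.8–485.4; Rhyacian 2300–2050 (Ma).
Larger Ma is earlier, so the oldest is Siderian and the youngest is Permian; oldest to youngest: Siderian, Rhyacian, Cambrian, Silurian, Permian.
Oldest start 2500 minus youngest end 251.902 gives 2248.098 Myr overall.
Individual lengths (start − end): Siderian 200; Permian 46.998; Cambrian 53.4; Rhyacian 250; Silurian 24.6. The largest is Rhyacian at 250 Myr.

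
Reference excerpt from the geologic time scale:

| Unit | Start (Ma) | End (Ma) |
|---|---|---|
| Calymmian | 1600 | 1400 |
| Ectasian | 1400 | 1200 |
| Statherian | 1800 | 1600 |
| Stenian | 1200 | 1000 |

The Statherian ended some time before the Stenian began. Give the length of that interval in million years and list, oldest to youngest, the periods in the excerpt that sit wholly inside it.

End of Statherian = 1600 Ma; start of Stenian = 1200 Ma.
Gap = 1600 − 1200 = 400 Myr.
Periods wholly inside 1600–1200 Ma: Calymmian (1600–1400), Ectasian (1400–1200).

400 million years; Calymmian, Ectasian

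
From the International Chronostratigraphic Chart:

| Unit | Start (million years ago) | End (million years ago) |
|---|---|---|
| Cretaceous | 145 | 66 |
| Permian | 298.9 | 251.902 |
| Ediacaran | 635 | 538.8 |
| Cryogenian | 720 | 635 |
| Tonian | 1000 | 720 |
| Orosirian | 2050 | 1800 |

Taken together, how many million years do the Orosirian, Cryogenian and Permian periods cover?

Duration is start − end for each: (2050 − 1800) + (720 − 635) + (298.9 − 251.902).
That is 250 + 85 + 46.998, which totals 381.998 million years.

381.998 million years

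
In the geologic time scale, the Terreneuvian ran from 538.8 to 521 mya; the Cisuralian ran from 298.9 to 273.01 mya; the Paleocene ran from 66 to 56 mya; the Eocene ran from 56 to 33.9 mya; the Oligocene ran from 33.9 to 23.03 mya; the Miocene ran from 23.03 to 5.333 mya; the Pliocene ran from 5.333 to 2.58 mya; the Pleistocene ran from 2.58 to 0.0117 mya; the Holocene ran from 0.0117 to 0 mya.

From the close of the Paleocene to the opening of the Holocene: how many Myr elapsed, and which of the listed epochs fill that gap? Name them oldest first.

End of Paleocene = 56 Ma; start of Holocene = 0.0117 Ma.
Gap = 56 − 0.0117 = 55.9883 Myr.
Epochs wholly inside 56–0.0117 Ma: Eocene (56–33.9), Oligocene (33.9–23.03), Miocene (23.03–5.333), Pliocene (5.333–2.58), Pleistocene (2.58–0.0117).

55.9883 million years; Eocene, Oligocene, Miocene, Pliocene, Pleistocene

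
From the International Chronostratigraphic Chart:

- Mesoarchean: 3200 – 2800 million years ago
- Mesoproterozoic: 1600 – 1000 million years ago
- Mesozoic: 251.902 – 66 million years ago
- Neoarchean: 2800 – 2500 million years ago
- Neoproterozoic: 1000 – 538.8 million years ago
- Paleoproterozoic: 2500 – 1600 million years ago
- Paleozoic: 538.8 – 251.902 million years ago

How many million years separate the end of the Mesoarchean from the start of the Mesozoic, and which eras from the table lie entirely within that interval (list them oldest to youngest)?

The Mesoarchean closes at 2800 Ma and the Mesozoic opens at 251.902 Ma, so the interval is 2800 − 251.902 = 2548.098 Myr.
An era fits inside if it starts at or after 2800 Ma and ends at or before 251.902 Ma; oldest first that gives Neoarchean, Paleoproterozoic, Mesoproterozoic, Neoproterozoic, Paleozoic.

2548.098 million years; Neoarchean, Paleoproterozoic, Mesoproterozoic, Neoproterozoic, Paleozoic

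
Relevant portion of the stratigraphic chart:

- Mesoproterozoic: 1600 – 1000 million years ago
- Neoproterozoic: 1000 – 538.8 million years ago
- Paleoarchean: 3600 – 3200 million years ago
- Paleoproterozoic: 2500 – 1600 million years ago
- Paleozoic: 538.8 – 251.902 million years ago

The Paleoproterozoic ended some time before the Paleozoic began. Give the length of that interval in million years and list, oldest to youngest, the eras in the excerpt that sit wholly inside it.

1061.2 million years; Mesoproterozoic, Neoproterozoic

The Paleoproterozoic closes at 1600 Ma and the Paleozoic opens at 538.8 Ma, so the interval is 1600 − 538.8 = 1061.2 Myr.
An era fits inside if it starts at or after 1600 Ma and ends at or before 538.8 Ma; oldest first that gives Mesoproterozoic, Neoproterozoic.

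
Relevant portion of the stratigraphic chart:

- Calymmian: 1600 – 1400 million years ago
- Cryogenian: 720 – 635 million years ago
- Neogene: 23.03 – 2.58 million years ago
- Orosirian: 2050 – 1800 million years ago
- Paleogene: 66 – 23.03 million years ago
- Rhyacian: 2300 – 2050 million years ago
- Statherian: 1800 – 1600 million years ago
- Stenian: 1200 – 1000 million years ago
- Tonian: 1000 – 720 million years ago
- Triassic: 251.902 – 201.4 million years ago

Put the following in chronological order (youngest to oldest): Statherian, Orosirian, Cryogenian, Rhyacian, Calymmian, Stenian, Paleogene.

Sorting by start age (ascending Ma, since larger Ma = older): Paleogene began 66, Cryogenian began 720, Stenian began 1200, Calymmian began 1600, Statherian began 1800, Orosirian began 2050, Rhyacian began 2300.

Paleogene, then Cryogenian, then Stenian, then Calymmian, then Statherian, then Orosirian, then Rhyacian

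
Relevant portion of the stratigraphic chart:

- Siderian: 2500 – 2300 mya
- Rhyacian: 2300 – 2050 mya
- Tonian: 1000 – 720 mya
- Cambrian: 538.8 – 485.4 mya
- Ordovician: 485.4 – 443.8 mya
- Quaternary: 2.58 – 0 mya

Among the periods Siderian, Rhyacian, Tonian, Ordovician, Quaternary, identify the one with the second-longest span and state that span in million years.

Start − end for each: Siderian 2500 − 2300 = 200; Rhyacian 2300 − 2050 = 250; Tonian 1000 − 720 = 280; Ordovician 485.4 − 443.8 = 41.6; Quaternary 2.58 − 0 = 2.58.
Ranking these from longest: Tonian > Rhyacian > Siderian > Ordovician > Quaternary.
Position 2 in that ranking is Rhyacian, which lasted 250 Myr.

Rhyacian, 250 million years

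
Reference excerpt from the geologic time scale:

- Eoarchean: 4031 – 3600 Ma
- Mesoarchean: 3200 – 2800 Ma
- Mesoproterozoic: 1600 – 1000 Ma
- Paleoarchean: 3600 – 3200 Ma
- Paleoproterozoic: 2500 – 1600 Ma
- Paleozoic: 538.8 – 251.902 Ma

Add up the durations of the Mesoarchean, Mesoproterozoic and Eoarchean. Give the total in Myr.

1431 million years

Each duration: Mesoarchean = 400; Mesoproterozoic = 600; Eoarchean = 431.
Sum: 400 + 600 + 431 = 1431 Myr.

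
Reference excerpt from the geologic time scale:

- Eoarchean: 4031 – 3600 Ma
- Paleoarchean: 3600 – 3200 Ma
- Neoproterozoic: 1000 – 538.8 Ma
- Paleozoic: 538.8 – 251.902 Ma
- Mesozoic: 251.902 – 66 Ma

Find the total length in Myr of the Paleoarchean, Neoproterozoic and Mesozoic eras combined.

1047.102 million years

Each duration: Paleoarchean = 400; Neoproterozoic = 461.2; Mesozoic = 185.902.
Sum: 400 + 461.2 + 185.902 = 1047.102 Myr.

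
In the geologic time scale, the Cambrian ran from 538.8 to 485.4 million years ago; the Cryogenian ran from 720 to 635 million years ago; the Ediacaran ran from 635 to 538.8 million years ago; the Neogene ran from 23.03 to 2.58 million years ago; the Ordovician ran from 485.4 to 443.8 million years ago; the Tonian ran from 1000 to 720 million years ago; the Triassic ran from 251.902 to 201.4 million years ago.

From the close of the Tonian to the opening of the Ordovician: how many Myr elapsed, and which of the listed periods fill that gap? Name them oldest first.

End of Tonian = 720 Ma; start of Ordovician = 485.4 Ma.
Gap = 720 − 485.4 = 234.6 Myr.
Periods wholly inside 720–485.4 Ma: Cryogenian (720–635), Ediacaran (635–538.8), Cambrian (538.8–485.4).

234.6 million years; Cryogenian, Ediacaran, Cambrian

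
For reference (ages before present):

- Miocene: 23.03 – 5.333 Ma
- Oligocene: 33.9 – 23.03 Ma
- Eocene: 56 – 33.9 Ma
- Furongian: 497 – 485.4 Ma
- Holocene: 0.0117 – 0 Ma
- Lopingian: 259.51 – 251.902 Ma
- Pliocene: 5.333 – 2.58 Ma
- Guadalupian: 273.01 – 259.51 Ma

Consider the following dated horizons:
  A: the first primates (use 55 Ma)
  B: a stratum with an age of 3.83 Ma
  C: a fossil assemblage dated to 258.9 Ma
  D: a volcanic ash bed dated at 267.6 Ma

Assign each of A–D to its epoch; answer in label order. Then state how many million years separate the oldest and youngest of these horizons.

A: 55 Ma lies in 56–33.9 Ma, so Eocene.
B: 3.83 Ma lies in 5.333–2.58 Ma, so Pliocene.
C: 258.9 Ma lies in 259.51–251.902 Ma, so Lopingian.
D: 267.6 Ma lies in 273.01–259.51 Ma, so Guadalupian.
Oldest = 267.6 Ma, youngest = 3.83 Ma → span 263.77 Myr.

A — Eocene; B — Pliocene; C — Lopingian; D — Guadalupian; span 263.77 million years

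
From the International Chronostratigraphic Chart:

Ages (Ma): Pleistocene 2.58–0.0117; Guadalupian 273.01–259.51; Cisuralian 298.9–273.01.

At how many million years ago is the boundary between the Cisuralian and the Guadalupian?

The Cisuralian ends and the Guadalupian begins at 273.01 Ma.

273.01 Ma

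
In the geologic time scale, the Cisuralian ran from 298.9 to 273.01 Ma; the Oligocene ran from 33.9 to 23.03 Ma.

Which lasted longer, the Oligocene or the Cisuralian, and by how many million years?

Cisuralian, by 15.02 million years

Oligocene: 33.9 − 23.03 = 10.87 Myr.
Cisuralian: 298.9 − 273.01 = 25.89 Myr.
Difference: 25.89 − 10.87 = 15.02 Myr, so the Cisuralian was longer.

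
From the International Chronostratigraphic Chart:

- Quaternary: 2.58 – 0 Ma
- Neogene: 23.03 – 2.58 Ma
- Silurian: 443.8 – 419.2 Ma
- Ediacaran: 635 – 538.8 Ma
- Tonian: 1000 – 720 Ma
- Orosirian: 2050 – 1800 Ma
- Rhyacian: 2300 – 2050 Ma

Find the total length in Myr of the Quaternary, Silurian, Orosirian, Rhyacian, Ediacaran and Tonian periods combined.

903.38 million years

Each duration: Quaternary = 2.58; Silurian = 24.6; Orosirian = 250; Rhyacian = 250; Ediacaran = 96.2; Tonian = 280.
Sum: 2.58 + 24.6 + 250 + 250 + 96.2 + 280 = 903.38 Myr.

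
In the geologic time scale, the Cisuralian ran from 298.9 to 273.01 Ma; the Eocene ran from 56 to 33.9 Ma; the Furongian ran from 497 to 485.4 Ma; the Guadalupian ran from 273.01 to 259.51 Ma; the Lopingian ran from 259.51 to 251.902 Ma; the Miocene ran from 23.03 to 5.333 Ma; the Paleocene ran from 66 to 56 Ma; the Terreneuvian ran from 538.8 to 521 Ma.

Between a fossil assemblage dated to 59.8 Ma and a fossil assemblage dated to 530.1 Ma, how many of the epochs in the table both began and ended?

4

530.1 Ma sits inside the Terreneuvian (538.8–521) and 59.8 Ma inside the Paleocene (66–56); neither of those is wholly between the two dates.
The listed epochs lying completely between them are Furongian, Cisuralian, Guadalupian, Lopingian — 4 in all.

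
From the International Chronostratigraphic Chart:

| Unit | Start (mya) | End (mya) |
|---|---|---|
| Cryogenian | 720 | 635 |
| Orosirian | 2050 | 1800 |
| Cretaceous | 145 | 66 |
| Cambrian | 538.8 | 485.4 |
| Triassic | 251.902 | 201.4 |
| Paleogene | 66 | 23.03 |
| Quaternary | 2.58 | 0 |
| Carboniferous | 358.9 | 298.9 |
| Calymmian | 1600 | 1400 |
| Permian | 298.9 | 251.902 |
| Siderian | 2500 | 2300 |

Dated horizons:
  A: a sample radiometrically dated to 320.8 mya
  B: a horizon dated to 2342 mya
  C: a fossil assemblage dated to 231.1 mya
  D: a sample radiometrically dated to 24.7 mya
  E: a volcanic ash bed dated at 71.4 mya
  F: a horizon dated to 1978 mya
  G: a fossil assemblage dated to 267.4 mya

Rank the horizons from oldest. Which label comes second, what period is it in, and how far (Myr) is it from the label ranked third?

Larger Ma means older, so oldest first: B 2342 > F 1978 > A 320.8 > G 267.4 > C 231.1 > E 71.4 > D 24.7.
Counting 2 along gives F (1978 Ma); the excerpt puts that inside the Orosirian, 2050–1800 Ma.
Next in line is A (320.8 Ma), and 1978 − 320.8 = 1657.2 Myr.

F, in the Orosirian; 1657.2 million years to A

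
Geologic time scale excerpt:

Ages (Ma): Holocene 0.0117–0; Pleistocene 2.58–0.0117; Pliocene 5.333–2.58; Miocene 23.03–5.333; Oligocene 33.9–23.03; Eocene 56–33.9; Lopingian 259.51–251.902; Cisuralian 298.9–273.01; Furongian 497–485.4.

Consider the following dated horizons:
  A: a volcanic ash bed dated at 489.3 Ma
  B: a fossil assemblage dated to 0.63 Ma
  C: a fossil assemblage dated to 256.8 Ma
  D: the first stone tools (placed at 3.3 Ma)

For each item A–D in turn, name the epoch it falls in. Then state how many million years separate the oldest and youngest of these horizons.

A — Furongian; B — Pleistocene; C — Lopingian; D — Pliocene; span 488.67 million years

A: 489.3 Ma lies in 497–485.4 Ma, so Furongian.
B: 0.63 Ma lies in 2.58–0.0117 Ma, so Pleistocene.
C: 256.8 Ma lies in 259.51–251.902 Ma, so Lopingian.
D: 3.3 Ma lies in 5.333–2.58 Ma, so Pliocene.
Oldest = 489.3 Ma, youngest = 0.63 Ma → span 488.67 Myr.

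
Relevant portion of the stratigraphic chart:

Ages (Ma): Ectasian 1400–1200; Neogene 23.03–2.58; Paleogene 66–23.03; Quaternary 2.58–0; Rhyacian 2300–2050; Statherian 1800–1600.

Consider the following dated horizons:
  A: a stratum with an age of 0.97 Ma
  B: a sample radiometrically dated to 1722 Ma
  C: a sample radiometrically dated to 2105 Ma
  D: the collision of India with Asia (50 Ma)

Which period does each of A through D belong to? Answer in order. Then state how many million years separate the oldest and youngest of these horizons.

A: 0.97 Ma lies in 2.58–0 Ma, so Quaternary.
B: 1722 Ma lies in 1800–1600 Ma, so Statherian.
C: 2105 Ma lies in 2300–2050 Ma, so Rhyacian.
D: 50 Ma lies in 66–23.03 Ma, so Paleogene.
Oldest = 2105 Ma, youngest = 0.97 Ma → span 2104.03 Myr.

A — Quaternary; B — Statherian; C — Rhyacian; D — Paleogene; span 2104.03 million years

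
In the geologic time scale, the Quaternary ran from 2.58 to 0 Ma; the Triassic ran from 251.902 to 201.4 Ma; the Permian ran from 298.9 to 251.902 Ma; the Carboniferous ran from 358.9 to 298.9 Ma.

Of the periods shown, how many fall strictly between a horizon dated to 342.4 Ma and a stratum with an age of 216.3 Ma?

1

342.4 Ma sits inside the Carboniferous (358.9–298.9) and 216.3 Ma inside the Triassic (251.902–201.4); neither of those is wholly between the two dates.
The listed periods lying completely between them are Permian — 1 in all.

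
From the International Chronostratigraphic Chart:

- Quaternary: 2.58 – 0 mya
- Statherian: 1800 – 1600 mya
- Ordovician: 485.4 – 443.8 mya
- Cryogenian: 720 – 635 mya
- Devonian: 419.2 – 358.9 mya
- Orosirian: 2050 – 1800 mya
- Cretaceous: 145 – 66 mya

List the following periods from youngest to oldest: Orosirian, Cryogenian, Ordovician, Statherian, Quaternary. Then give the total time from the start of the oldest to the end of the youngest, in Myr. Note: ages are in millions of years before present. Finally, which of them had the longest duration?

Quaternary, Ordovician, Cryogenian, Statherian, Orosirian; total span 2050 Myr; longest is Orosirian

Start ages (Ma): Orosirian 2050, Statherian 1800, Cryogenian 720, Ordovician 485.4, Quaternary 2.58.
Ordered youngest to oldest: Quaternary, Ordovician, Cryogenian, Statherian, Orosirian.
Span = 2050 − 0 = 2050 Myr.
Durations: Quaternary 2.58, Ordovician 41.6, Orosirian 250, Cryogenian 85, Statherian 200 → longest is Orosirian (250 Myr).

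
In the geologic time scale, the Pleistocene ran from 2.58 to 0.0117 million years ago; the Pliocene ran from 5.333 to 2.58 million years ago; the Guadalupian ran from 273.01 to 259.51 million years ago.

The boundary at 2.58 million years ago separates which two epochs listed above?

Pliocene and Pleistocene

The Pliocene ends at 2.58 million years ago and the Pleistocene begins at 2.58 million years ago, so they share that boundary.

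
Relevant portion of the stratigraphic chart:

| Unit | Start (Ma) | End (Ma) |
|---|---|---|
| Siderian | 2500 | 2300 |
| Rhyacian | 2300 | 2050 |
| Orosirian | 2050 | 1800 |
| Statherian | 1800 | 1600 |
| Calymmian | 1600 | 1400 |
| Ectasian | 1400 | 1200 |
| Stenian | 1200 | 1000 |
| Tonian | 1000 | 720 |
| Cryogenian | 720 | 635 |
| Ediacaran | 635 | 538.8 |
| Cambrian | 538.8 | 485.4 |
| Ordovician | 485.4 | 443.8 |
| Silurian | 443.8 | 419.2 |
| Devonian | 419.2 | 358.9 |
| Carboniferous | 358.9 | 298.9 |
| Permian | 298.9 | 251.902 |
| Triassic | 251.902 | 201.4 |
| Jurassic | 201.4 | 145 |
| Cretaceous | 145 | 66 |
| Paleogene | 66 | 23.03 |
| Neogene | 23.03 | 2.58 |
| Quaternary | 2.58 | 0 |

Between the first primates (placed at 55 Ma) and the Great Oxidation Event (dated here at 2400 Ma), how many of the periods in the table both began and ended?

18

The older date is 2400 Ma and the younger is 55 Ma.
Periods with start < 2400 and end > 55 Ma: Rhyacian (2300–2050), Orosirian (2050–1800), Statherian (1800–1600), Calymmian (1600–1400), Ectasian (1400–1200), Stenian (1200–1000), Tonian (1000–720), Cryogenian (720–635), Ediacaran (635–538.8), Cambrian (538.8–485.4), Ordovician (485.4–443.8), Silurian (443.8–419.2), Devonian (419.2–358.9), Carboniferous (358.9–298.9), Permian (298.9–251.902), Triassic (251.902–201.4), Jurassic (201.4–145), Cretaceous (145–66).
That is 18 complete periods.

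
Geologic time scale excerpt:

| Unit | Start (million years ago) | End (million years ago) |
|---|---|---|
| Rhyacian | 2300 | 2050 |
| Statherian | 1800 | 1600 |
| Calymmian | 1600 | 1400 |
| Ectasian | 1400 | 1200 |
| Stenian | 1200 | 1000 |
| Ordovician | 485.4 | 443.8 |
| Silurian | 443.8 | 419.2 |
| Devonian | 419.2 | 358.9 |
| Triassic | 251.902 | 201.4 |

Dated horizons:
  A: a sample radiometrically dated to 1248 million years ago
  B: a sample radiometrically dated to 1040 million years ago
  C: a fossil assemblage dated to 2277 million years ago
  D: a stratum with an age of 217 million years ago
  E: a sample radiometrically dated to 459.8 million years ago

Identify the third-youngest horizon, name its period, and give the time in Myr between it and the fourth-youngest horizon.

Smaller Ma means younger, so youngest first: D 217 < E 459.8 < B 1040 < A 1248 < C 2277.
Counting 3 along gives B (1040 Ma); the excerpt puts that inside the Stenian, 1200–1000 Ma.
Next in line is A (1248 Ma), and 1248 − 1040 = 208 Myr.

B, in the Stenian; 208 million years to A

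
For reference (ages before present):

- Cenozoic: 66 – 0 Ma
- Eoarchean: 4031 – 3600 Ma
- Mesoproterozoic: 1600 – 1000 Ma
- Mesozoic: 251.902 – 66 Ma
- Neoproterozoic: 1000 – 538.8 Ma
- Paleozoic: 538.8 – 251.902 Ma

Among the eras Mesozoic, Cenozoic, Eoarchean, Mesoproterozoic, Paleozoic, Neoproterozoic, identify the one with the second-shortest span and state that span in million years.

Durations: Mesozoic 185.902; Cenozoic 66; Eoarchean 431; Mesoproterozoic 600; Paleozoic 286.898; Neoproterozoic 461.2 Myr.
Sorted shortest-first: Cenozoic (66), Mesozoic (185.902), Paleozoic (286.898), Eoarchean (431), Neoproterozoic (461.2), Mesoproterozoic (600).
The second shortest is Mesozoic at 185.902 Myr.

Mesozoic, 185.902 million years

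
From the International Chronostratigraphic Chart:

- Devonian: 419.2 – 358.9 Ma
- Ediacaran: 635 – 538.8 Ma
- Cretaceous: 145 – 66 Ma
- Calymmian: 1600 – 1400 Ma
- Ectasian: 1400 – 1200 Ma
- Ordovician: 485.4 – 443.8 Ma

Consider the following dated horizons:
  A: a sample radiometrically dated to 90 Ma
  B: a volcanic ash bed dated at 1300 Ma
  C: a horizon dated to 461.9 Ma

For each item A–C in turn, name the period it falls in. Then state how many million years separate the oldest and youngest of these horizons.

A — Cretaceous; B — Ectasian; C — Ordovician; span 1210 million years

Match each age against the start–end ranges in the excerpt: A = 90 Ma → Cretaceous (145–66); B = 1300 Ma → Ectasian (1400–1200); C = 461.9 Ma → Ordovician (485.4–443.8).
The largest age is 1300 Ma and the smallest is 90 Ma; their difference is 1210 Myr.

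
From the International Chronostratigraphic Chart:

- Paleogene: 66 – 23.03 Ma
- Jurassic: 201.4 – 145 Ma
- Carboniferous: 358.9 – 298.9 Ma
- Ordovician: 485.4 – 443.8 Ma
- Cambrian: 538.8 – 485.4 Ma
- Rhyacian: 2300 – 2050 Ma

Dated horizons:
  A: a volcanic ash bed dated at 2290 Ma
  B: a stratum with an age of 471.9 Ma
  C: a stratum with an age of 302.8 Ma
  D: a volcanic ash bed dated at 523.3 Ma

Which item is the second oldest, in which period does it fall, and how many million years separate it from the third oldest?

D, in the Cambrian; 51.4 million years to B

Larger Ma means older, so oldest first: A 2290 > D 523.3 > B 471.9 > C 302.8.
Counting 2 along gives D (523.3 Ma); the excerpt puts that inside the Cambrian, 538.8–485.4 Ma.
Next in line is B (471.9 Ma), and 523.3 − 471.9 = 51.4 Myr.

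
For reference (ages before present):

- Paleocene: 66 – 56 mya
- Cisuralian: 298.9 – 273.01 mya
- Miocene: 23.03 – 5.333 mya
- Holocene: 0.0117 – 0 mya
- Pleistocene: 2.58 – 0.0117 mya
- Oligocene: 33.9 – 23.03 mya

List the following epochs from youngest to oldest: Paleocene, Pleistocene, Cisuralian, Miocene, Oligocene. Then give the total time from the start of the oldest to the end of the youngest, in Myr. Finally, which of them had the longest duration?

Pleistocene, Miocene, Oligocene, Paleocene, Cisuralian; total span 298.8883 Myr; longest is Cisuralian

Start ages (Ma): Cisuralian 298.9, Paleocene 66, Oligocene 33.9, Miocene 23.03, Pleistocene 2.58.
Ordered youngest to oldest: Pleistocene, Miocene, Oligocene, Paleocene, Cisuralian.
Span = 298.9 − 0.0117 = 298.8883 Myr.
Durations: Paleocene 10, Miocene 17.697, Oligocene 10.87, Pleistocene 2.5683, Cisuralian 25.89 → longest is Cisuralian (25.89 Myr).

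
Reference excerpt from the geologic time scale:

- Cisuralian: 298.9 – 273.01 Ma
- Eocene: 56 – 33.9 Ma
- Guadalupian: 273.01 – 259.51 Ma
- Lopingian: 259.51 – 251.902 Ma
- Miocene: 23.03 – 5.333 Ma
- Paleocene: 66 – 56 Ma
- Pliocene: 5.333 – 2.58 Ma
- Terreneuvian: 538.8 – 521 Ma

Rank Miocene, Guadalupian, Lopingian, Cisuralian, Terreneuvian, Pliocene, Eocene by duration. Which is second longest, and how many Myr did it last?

Durations: Miocene 17.697; Guadalupian 13.5; Lopingian 7.608; Cisuralian 25.89; Terreneuvian 17.8; Pliocene 2.753; Eocene 22.1 Myr.
Sorted longest-first: Cisuralian (25.89), Eocene (22.1), Terreneuvian (17.8), Miocene (17.697), Guadalupian (13.5), Lopingian (7.608), Pliocene (2.753).
The second longest is Eocene at 22.1 Myr.

Eocene, 22.1 million years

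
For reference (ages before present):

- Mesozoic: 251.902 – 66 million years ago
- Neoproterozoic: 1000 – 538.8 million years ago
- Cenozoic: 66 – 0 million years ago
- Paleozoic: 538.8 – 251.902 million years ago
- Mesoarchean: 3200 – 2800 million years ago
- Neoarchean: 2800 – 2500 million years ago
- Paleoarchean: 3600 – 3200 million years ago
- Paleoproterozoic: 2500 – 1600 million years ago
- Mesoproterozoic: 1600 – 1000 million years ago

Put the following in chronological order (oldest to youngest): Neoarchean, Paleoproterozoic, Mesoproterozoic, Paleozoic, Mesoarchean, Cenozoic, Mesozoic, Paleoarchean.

Paleoarchean, then Mesoarchean, then Neoarchean, then Paleoproterozoic, then Mesoproterozoic, then Paleozoic, then Mesozoic, then Cenozoic

Sorting by start age (descending Ma, since larger Ma = older): Paleoarchean began 3600, Mesoarchean began 3200, Neoarchean began 2800, Paleoproterozoic began 2500, Mesoproterozoic began 1600, Paleozoic began 538.8, Mesozoic began 251.902, Cenozoic began 66.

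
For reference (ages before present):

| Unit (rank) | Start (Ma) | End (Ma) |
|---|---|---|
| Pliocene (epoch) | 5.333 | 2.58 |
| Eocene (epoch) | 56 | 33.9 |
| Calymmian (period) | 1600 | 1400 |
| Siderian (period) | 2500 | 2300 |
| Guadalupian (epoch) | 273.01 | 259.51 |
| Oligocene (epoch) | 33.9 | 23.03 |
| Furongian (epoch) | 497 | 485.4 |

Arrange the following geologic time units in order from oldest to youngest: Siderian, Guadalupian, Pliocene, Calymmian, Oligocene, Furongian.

Siderian, Calymmian, Furongian, Guadalupian, Oligocene, Pliocene

The oldest of these is Siderian (starts 2500 Ma) and the youngest is Pliocene (ends 2.58 Ma).
In between, by decreasing start age: Calymmian (1600), Furongian (497), Guadalupian (273.01), Oligocene (33.9).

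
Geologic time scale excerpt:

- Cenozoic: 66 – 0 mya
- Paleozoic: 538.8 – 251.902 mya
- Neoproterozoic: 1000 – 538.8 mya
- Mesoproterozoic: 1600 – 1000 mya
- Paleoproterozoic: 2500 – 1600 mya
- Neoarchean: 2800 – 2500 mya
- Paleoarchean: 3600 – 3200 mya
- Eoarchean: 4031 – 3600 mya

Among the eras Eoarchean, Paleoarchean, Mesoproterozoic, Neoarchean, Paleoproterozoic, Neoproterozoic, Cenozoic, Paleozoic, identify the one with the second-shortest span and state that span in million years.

Start − end for each: Eoarchean 4031 − 3600 = 431; Paleoarchean 3600 − 3200 = 400; Mesoproterozoic 1600 − 1000 = 600; Neoarchean 2800 − 2500 = 300; Paleoproterozoic 2500 − 1600 = 900; Neoproterozoic 1000 − 538.8 = 461.2; Cenozoic 66 − 0 = 66; Paleozoic 538.8 − 251.902 = 286.898.
Ranking these from shortest: Cenozoic < Paleozoic < Neoarchean < Paleoarchean < Eoarchean < Neoproterozoic < Mesoproterozoic < Paleoproterozoic.
Position 2 in that ranking is Paleozoic, which lasted 286.898 Myr.

Paleozoic, 286.898 million years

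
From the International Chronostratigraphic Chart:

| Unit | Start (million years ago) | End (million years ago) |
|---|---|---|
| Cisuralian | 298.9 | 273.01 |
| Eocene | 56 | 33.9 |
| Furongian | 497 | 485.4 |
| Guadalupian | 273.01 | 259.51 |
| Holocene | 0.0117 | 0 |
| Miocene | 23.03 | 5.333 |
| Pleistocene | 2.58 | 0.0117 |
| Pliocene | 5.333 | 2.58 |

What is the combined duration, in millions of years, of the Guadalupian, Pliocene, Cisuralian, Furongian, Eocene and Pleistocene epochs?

Duration is start − end for each: (273.01 − 259.51) + (5.333 − 2.58) + (298.9 − 273.01) + (497 − 485.4) + (56 − 33.9) + (2.58 − 0.0117).
That is 13.5 + 2.753 + 25.89 + 11.6 + 22.1 + 2.5683, which totals 78.4113 million years.

78.4113 million years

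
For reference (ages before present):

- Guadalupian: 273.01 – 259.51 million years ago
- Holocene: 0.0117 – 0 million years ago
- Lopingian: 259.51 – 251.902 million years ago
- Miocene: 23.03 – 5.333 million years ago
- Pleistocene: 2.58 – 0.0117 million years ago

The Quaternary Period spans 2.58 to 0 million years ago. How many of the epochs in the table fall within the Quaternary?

2

Epochs inside 2.58–0 Ma: Pleistocene, Holocene — 2 in total.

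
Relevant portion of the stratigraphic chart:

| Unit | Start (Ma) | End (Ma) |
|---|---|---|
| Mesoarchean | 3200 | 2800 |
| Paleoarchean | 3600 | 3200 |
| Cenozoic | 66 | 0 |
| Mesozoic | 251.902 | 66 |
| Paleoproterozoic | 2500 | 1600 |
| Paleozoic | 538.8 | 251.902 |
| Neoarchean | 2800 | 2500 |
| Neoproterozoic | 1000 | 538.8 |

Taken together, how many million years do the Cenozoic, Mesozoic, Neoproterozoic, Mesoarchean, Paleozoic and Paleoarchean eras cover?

1800 million years

Duration is start − end for each: (66 − 0) + (251.902 − 66) + (1000 − 538.8) + (3200 − 2800) + (538.8 − 251.902) + (3600 − 3200).
That is 66 + 185.902 + 461.2 + 400 + 286.898 + 400, which totals 1800 million years.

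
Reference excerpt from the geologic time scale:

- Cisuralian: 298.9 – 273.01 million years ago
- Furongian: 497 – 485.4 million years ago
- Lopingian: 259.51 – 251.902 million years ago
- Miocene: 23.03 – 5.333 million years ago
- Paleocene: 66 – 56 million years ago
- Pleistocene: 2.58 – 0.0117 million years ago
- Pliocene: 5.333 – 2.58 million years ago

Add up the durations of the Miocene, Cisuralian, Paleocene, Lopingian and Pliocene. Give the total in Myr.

Duration is start − end for each: (23.03 − 5.333) + (298.9 − 273.01) + (66 − 56) + (259.51 − 251.902) + (5.333 − 2.58).
That is 17.697 + 25.89 + 10 + 7.608 + 2.753, which totals 63.948 million years.

63.948 million years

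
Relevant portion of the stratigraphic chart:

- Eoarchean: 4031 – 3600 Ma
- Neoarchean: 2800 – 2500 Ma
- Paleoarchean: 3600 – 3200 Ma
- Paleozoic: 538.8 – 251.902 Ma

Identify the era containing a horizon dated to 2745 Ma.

Neoarchean

2745 Ma lies between 2800 and 2500 Ma, so it falls in the Neoarchean.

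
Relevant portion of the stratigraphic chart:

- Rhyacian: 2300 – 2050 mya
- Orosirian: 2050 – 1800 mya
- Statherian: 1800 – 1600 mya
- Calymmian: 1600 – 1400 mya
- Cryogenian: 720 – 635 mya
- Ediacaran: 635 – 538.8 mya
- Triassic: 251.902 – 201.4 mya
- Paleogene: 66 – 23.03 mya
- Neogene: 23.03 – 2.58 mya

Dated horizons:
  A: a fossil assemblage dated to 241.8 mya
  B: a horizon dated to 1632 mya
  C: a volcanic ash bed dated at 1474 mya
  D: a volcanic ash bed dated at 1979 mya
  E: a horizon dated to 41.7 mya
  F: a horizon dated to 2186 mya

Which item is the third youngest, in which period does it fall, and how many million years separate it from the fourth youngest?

Sorted youngest-first by Ma: E (41.7), A (241.8), C (1474), B (1632), D (1979), F (2186).
The third youngest is C at 1474 Ma, which lies in 1600–1400 Ma: the Calymmian.
The fourth youngest is B at 1632 Ma; separation = |1474 − 1632| = 158 Myr.

C, in the Calymmian; 158 million years to B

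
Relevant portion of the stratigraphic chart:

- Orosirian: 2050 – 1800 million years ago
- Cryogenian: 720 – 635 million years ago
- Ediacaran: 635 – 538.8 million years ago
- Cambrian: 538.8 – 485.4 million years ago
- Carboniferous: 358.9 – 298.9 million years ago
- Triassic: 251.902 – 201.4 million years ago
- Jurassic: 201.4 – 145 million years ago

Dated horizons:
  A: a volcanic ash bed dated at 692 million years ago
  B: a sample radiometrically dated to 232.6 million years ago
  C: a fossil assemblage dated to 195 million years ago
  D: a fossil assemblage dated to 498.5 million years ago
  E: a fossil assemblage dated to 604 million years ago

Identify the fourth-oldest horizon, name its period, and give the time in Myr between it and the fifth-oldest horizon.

B, in the Triassic; 37.6 million years to C

Larger Ma means older, so oldest first: A 692 > E 604 > D 498.5 > B 232.6 > C 195.
Counting 4 along gives B (232.6 Ma); the excerpt puts that inside the Triassic, 251.902–201.4 Ma.
Next in line is C (195 Ma), and 232.6 − 195 = 37.6 Myr.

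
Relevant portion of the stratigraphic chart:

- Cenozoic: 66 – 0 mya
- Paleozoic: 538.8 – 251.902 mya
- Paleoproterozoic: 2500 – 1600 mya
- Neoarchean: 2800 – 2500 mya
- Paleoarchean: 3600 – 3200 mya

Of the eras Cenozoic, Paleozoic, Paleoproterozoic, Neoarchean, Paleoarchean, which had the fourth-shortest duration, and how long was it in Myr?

Paleoarchean, 400 million years

Start − end for each: Cenozoic 66 − 0 = 66; Paleozoic 538.8 − 251.902 = 286.898; Paleoproterozoic 2500 − 1600 = 900; Neoarchean 2800 − 2500 = 300; Paleoarchean 3600 − 3200 = 400.
Ranking these from shortest: Cenozoic < Paleozoic < Neoarchean < Paleoarchean < Paleoproterozoic.
Position 4 in that ranking is Paleoarchean, which lasted 400 Myr.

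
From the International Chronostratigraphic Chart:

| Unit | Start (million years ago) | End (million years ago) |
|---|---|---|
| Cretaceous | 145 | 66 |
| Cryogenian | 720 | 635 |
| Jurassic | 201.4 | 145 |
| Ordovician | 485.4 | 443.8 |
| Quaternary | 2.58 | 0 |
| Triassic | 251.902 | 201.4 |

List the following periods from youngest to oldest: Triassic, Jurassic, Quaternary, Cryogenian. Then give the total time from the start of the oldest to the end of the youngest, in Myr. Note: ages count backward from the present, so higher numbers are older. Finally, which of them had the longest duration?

Start ages (Ma): Cryogenian 720, Triassic 251.902, Jurassic 201.4, Quaternary 2.58.
Ordered youngest to oldest: Quaternary, Jurassic, Triassic, Cryogenian.
Span = 720 − 0 = 720 Myr.
Durations: Jurassic 56.4, Cryogenian 85, Triassic 50.502, Quaternary 2.58 → longest is Cryogenian (85 Myr).

Quaternary, Jurassic, Triassic, Cryogenian; total span 720 Myr; longest is Cryogenian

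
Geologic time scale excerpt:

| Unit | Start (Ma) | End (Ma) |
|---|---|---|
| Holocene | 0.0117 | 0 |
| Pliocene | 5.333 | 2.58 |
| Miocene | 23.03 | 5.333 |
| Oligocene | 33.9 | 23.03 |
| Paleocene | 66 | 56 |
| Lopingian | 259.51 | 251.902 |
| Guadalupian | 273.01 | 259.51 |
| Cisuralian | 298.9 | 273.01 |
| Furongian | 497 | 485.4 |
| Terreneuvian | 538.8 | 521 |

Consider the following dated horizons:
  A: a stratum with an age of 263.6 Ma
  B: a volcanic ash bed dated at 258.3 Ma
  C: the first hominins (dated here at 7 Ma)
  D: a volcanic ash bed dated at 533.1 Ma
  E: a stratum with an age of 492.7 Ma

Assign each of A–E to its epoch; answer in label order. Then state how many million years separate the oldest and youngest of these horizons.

A — Guadalupian; B — Lopingian; C — Miocene; D — Terreneuvian; E — Furongian; span 526.1 million years

Match each age against the start–end ranges in the excerpt: A = 263.6 Ma → Guadalupian (273.01–259.51); B = 258.3 Ma → Lopingian (259.51–251.902); C = 7 Ma → Miocene (23.03–5.333); D = 533.1 Ma → Terreneuvian (538.8–521); E = 492.7 Ma → Furongian (497–485.4).
The largest age is 533.1 Ma and the smallest is 7 Ma; their difference is 526.1 Myr.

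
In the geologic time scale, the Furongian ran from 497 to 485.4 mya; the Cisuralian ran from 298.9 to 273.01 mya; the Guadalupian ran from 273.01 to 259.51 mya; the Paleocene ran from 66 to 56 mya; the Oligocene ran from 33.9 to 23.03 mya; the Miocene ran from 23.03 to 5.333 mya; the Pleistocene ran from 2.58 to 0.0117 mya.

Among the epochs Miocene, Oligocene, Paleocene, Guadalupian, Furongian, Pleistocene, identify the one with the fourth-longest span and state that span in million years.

Start − end for each: Miocene 23.03 − 5.333 = 17.697; Oligocene 33.9 − 23.03 = 10.87; Paleocene 66 − 56 = 10; Guadalupian 273.01 − 259.51 = 13.5; Furongian 497 − 485.4 = 11.6; Pleistocene 2.58 − 0.0117 = 2.5683.
Ranking these from longest: Miocene > Guadalupian > Furongian > Oligocene > Paleocene > Pleistocene.
Position 4 in that ranking is Oligocene, which lasted 10.87 Myr.

Oligocene, 10.87 million years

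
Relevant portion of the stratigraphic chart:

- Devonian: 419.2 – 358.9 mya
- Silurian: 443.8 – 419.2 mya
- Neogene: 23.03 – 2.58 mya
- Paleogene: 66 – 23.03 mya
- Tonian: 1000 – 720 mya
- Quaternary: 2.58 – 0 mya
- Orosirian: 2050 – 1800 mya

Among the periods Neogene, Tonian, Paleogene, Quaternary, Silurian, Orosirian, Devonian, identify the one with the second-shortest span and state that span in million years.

Neogene, 20.45 million years

Durations: Neogene 20.45; Tonian 280; Paleogene 42.97; Quaternary 2.58; Silurian 24.6; Orosirian 250; Devonian 60.3 Myr.
Sorted shortest-first: Quaternary (2.58), Neogene (20.45), Silurian (24.6), Paleogene (42.97), Devonian (60.3), Orosirian (250), Tonian (280).
The second shortest is Neogene at 20.45 Myr.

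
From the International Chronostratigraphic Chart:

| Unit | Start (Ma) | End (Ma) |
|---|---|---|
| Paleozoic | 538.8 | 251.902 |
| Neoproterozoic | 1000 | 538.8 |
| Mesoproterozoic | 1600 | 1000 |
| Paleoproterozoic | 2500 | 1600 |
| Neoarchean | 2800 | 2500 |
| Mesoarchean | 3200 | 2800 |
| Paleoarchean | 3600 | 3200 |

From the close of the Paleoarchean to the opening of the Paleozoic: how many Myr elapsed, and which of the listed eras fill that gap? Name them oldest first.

2661.2 million years; Mesoarchean, Neoarchean, Paleoproterozoic, Mesoproterozoic, Neoproterozoic

End of Paleoarchean = 3200 Ma; start of Paleozoic = 538.8 Ma.
Gap = 3200 − 538.8 = 2661.2 Myr.
Eras wholly inside 3200–538.8 Ma: Mesoarchean (3200–2800), Neoarchean (2800–2500), Paleoproterozoic (2500–1600), Mesoproterozoic (1600–1000), Neoproterozoic (1000–538.8).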